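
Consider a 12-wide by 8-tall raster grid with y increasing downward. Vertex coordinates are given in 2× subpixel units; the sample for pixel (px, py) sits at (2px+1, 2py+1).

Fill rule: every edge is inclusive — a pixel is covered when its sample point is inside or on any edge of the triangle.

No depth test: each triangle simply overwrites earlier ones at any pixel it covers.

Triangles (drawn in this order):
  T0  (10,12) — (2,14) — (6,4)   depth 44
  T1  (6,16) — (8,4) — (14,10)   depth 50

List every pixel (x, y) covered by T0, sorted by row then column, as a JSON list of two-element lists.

T0:
  2·area = 72
  edge (10, 12)→(2, 14): d=(-8,2) inclusive
  edge (2, 14)→(6, 4): d=(4,-10) inclusive
  edge (6, 4)→(10, 12): d=(4,8) inclusive
    (2,3)@(5, 7): e=[50,2,20] → █
    (3,3)@(7, 7): e=[46,22,4] → █
    (4,3)@(9, 7): e=[42,42,-12] → ·
    (2,4)@(5, 9): e=[34,10,28] → █
    (4,4)@(9, 9): e=[26,50,-4] → ·
    (2,5)@(5, 11): e=[18,18,36] → █
    (4,5)@(9, 11): e=[10,58,4] → █
    (5,5)@(11, 11): e=[6,78,-12] → ·
    (1,6)@(3, 13): e=[6,6,60] → █
    (3,6)@(7, 13): e=[-2,46,28] → ·
    (4,6)@(9, 13): e=[-6,66,12] → ·
    (1,7)@(3, 15): e=[-10,14,68] → ·
  covered (9 px):
    · · · · · · · · · · · ·
    · · · · · · · · · · · ·
    · · · · · · · · · · · ·
    · · █ █ · · · · · · · ·
    · · █ █ · · · · · · · ·
    · · █ █ █ · · · · · · ·
    · █ █ · · · · · · · · ·
    · · · · · · · · · · · ·
T1:
  2·area = 84
  edge (6, 16)→(8, 4): d=(2,-12) inclusive
  edge (8, 4)→(14, 10): d=(6,6) inclusive
  edge (14, 10)→(6, 16): d=(-8,6) inclusive
    (2,0)@(5, 1): e=[-42,0,126] → ·  [on edge]
    (3,1)@(7, 3): e=[-14,0,98] → ·  [on edge]
    (4,2)@(9, 5): e=[14,0,70] → █  [on edge]
    (5,2)@(11, 5): e=[38,-12,58] → ·
    (4,3)@(9, 7): e=[18,12,54] → █
    (5,3)@(11, 7): e=[42,0,42] → █  [on edge]
    (6,3)@(13, 7): e=[66,-12,30] → ·
    (4,4)@(9, 9): e=[22,24,38] → █
    (6,4)@(13, 9): e=[70,0,14] → █  [on edge]
    (7,4)@(15, 9): e=[94,-12,2] → ·
    (3,5)@(7, 11): e=[2,48,34] → █
    (6,5)@(13, 11): e=[74,12,-2] → ·
    (7,5)@(15, 11): e=[98,0,-14] → ·  [on edge]
    (8,6)@(17, 13): e=[126,0,-42] → ·  [on edge]
    (9,7)@(19, 15): e=[154,0,-70] → ·  [on edge]
  covered (12 px):
    · · · · · · · · · · · ·
    · · · · · · · · · · · ·
    · · · · █ · · · · · · ·
    · · · · █ █ · · · · · ·
    · · · · █ █ █ · · · · ·
    · · · █ █ █ · · · · · ·
    · · · █ █ · · · · · · ·
    · · · █ · · · · · · · ·

Final: [[2,3],[3,3],[2,4],[3,4],[2,5],[3,5],[4,5],[1,6],[2,6]]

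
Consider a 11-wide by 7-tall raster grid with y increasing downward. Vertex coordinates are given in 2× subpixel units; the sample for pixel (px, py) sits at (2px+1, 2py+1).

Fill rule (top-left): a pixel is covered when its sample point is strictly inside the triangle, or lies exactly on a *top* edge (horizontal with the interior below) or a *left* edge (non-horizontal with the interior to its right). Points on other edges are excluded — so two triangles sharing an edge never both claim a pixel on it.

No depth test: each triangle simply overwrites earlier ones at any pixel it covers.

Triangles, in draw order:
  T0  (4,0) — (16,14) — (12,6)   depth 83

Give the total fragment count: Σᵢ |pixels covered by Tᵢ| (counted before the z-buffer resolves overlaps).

T0:
  2·area = 40  (B↔C swapped to make it positive)
  edge (4, 0)→(12, 6): d=(8,6) right/bottom  bias=-1
  edge (12, 6)→(16, 14): d=(4,8) right/bottom  bias=-1
  edge (16, 14)→(4, 0): d=(-12,-14) top-left  bias=+0
    (2,0)@(5, 1): e=[2,36,2] → X
    (3,0)@(7, 1): e=[-10,20,30] → .
    (2,1)@(5, 3): e=[18,44,-22] → .
    (3,1)@(7, 3): e=[6,28,6] → X
    (4,1)@(9, 3): e=[-6,12,34] → .
    (3,2)@(7, 5): e=[22,36,-18] → .
    (4,2)@(9, 5): e=[10,20,10] → X
    (5,2)@(11, 5): e=[-2,4,38] → .
    (4,3)@(9, 7): e=[26,28,-14] → .
    (5,3)@(11, 7): e=[14,12,14] → X
    (6,3)@(13, 7): e=[2,-4,42] → .
    (5,4)@(11, 9): e=[30,20,-10] → .
  covered (5 px):
    . . X . . . . . . . .
    . . . X . . . . . . .
    . . . . X . . . . . .
    . . . . . X . . . . .
    . . . . . . X . . . .
    . . . . . . . . . . .
    . . . . . . . . . . .

Final: 5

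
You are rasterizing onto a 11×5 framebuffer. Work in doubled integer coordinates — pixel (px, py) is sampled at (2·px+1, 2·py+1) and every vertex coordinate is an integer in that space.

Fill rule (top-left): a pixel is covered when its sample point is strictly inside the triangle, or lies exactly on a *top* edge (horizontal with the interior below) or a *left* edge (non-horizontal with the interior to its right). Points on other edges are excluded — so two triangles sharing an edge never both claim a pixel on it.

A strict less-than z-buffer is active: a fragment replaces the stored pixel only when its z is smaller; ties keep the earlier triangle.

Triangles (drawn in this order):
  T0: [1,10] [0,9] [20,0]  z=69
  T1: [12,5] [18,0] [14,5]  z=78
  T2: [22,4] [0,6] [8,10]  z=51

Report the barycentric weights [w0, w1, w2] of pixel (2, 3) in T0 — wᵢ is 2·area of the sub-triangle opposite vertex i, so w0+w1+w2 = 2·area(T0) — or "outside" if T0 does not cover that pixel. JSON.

T0:
  2·area = 29
  edge (1, 10)→(0, 9): d=(-1,-1) top-left  bias=+0
  edge (0, 9)→(20, 0): d=(20,-9) top-left  bias=+0
  edge (20, 0)→(1, 10): d=(-19,10) right/bottom  bias=-1
    (4,2)@(9, 5): e=[13,1,15] → #
    (5,2)@(11, 5): e=[15,19,-5] → ·
    (2,3)@(5, 7): e=[7,5,17] → #
    (3,3)@(7, 7): e=[9,23,-3] → ·
    (4,3)@(9, 7): e=[11,41,-23] → ·
    (0,4)@(1, 9): e=[1,9,19] → #
    (1,4)@(3, 9): e=[3,27,-1] → ·
    (2,4)@(5, 9): e=[5,45,-21] → ·
  covered (3 px):
    · · · · · · · · · · ·
    · · · · · · · · · · ·
    · · · · # · · · · · ·
    · · # · · · · · · · ·
    # · · · · · · · · · ·
T1:
  2·area = 10
  edge (12, 5)→(18, 0): d=(6,-5) top-left  bias=+0
  edge (18, 0)→(14, 5): d=(-4,5) right/bottom  bias=-1
  edge (14, 5)→(12, 5): d=(-2,0) right/bottom  bias=-1
    (8,0)@(17, 1): e=[1,1,8] → #
    (9,0)@(19, 1): e=[11,-9,8] → ·
    (7,1)@(15, 3): e=[3,3,4] → #
    (8,1)@(17, 3): e=[13,-7,4] → ·
    (0,2)@(1, 5): e=[-55,65,0] → ·  [on edge]
    (1,2)@(3, 5): e=[-45,55,0] → ·  [on edge]
    (2,2)@(5, 5): e=[-35,45,0] → ·  [on edge]
    (3,2)@(7, 5): e=[-25,35,0] → ·  [on edge]
    (4,2)@(9, 5): e=[-15,25,0] → ·  [on edge]
    (5,2)@(11, 5): e=[-5,15,0] → ·  [on edge]
    (6,2)@(13, 5): e=[5,5,0] → ·  [on edge]
    (7,2)@(15, 5): e=[15,-5,0] → ·  [on edge]
    (8,2)@(17, 5): e=[25,-15,0] → ·  [on edge]
    (9,2)@(19, 5): e=[35,-25,0] → ·  [on edge]
    (10,2)@(21, 5): e=[45,-35,0] → ·  [on edge]
  covered (2 px):
    · · · · · · · · # · ·
    · · · · · · · # · · ·
    · · · · · · · · · · ·
    · · · · · · · · · · ·
    · · · · · · · · · · ·
T2:
  2·area = 104  (B↔C swapped to make it positive)
  edge (22, 4)→(8, 10): d=(-14,6) right/bottom  bias=-1
  edge (8, 10)→(0, 6): d=(-8,-4) top-left  bias=+0
  edge (0, 6)→(22, 4): d=(22,-2) top-left  bias=+0
    (5,2)@(11, 5): e=[52,52,0] → #  [on edge]
    (6,2)@(13, 5): e=[40,60,4] → #
    (7,2)@(15, 5): e=[28,68,8] → #
    (8,2)@(17, 5): e=[16,76,12] → #
    (9,2)@(19, 5): e=[4,84,16] → #
    (10,2)@(21, 5): e=[-8,92,20] → ·
    (1,3)@(3, 7): e=[72,4,28] → #
    (2,3)@(5, 7): e=[60,12,32] → #
    (3,3)@(7, 7): e=[48,20,36] → #
    (4,3)@(9, 7): e=[36,28,40] → #
    (7,3)@(15, 7): e=[0,52,52] → ·  [on edge]
    (8,3)@(17, 7): e=[-12,60,56] → ·
  covered (13 px):
    · · · · · · · · · · ·
    · · · · · · · · · · ·
    · · · · · # # # # # ·
    · # # # # # # · · · ·
    · · · # # · · · · · ·

Final: [5,17,7]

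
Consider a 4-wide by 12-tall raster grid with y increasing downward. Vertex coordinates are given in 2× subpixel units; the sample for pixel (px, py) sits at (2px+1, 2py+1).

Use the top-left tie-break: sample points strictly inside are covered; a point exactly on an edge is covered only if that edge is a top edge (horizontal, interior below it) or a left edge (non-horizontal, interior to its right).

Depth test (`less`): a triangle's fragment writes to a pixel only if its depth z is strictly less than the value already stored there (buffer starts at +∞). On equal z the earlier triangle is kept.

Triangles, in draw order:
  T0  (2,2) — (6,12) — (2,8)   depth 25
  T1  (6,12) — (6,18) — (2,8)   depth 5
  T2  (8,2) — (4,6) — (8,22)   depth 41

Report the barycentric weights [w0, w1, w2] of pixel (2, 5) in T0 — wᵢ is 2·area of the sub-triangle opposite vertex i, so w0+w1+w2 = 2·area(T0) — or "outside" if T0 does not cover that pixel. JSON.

T0:
  2·area = 24
  edge (2, 2)→(6, 12): d=(4,10) right/bottom  bias=-1
  edge (6, 12)→(2, 8): d=(-4,-4) top-left  bias=+0
  edge (2, 8)→(2, 2): d=(0,-6) top-left  bias=+0
    (1,2)@(3, 5): e=[2,16,6] → #
    (2,2)@(5, 5): e=[-18,24,18] → ·
    (0,3)@(1, 7): e=[30,0,-6] → ·  [on edge]
    (1,3)@(3, 7): e=[10,8,6] → #
    (2,3)@(5, 7): e=[-10,16,18] → ·
    (1,4)@(3, 9): e=[18,0,6] → #  [on edge]
    (2,4)@(5, 9): e=[-2,8,18] → ·
    (1,5)@(3, 11): e=[26,-8,6] → ·
    (2,5)@(5, 11): e=[6,0,18] → #  [on edge]
    (3,5)@(7, 11): e=[-14,8,30] → ·
    (2,6)@(5, 13): e=[14,-8,18] → ·
    (3,6)@(7, 13): e=[-6,0,30] → ·  [on edge]
  covered (4 px):
    · · · ·
    · · · ·
    · # · ·
    · # · ·
    · # · ·
    · · # ·
    · · · ·
    · · · ·
    · · · ·
    · · · ·
    · · · ·
    · · · ·
T1:
  2·area = 24
  edge (6, 12)→(6, 18): d=(0,6) right/bottom  bias=-1
  edge (6, 18)→(2, 8): d=(-4,-10) top-left  bias=+0
  edge (2, 8)→(6, 12): d=(4,4) right/bottom  bias=-1
    (0,3)@(1, 7): e=[30,-6,0] → ·  [on edge]
    (1,4)@(3, 9): e=[18,6,0] → ·  [on edge]
    (2,5)@(5, 11): e=[6,18,0] → ·  [on edge]
    (2,6)@(5, 13): e=[6,10,8] → #
    (3,6)@(7, 13): e=[-6,30,0] → ·  [on edge]
    (2,7)@(5, 15): e=[6,2,16] → #
    (3,7)@(7, 15): e=[-6,22,8] → ·
    (2,8)@(5, 17): e=[6,-6,24] → ·
  covered (2 px):
    · · · ·
    · · · ·
    · · · ·
    · · · ·
    · · · ·
    · · · ·
    · · # ·
    · · # ·
    · · · ·
    · · · ·
    · · · ·
    · · · ·
T2:
  2·area = 80  (B↔C swapped to make it positive)
  edge (8, 2)→(8, 22): d=(0,20) right/bottom  bias=-1
  edge (8, 22)→(4, 6): d=(-4,-16) top-left  bias=+0
  edge (4, 6)→(8, 2): d=(4,-4) top-left  bias=+0
    (3,1)@(7, 3): e=[20,60,0] → #  [on edge]
    (2,2)@(5, 5): e=[60,20,0] → #  [on edge]
    (1,3)@(3, 7): e=[100,-20,0] → ·  [on edge]
    (2,3)@(5, 7): e=[60,12,8] → #
    (0,4)@(1, 9): e=[140,-60,0] → ·  [on edge]
    (2,4)@(5, 9): e=[60,4,16] → #
    (2,5)@(5, 11): e=[60,-4,24] → ·
    (3,5)@(7, 11): e=[20,28,32] → #
    (3,6)@(7, 13): e=[20,20,40] → #
    (3,7)@(7, 15): e=[20,12,48] → #
    (3,8)@(7, 17): e=[20,4,56] → #
    (3,9)@(7, 19): e=[20,-4,64] → ·
  covered (11 px):
    · · · ·
    · · · #
    · · # #
    · · # #
    · · # #
    · · · #
    · · · #
    · · · #
    · · · #
    · · · ·
    · · · ·
    · · · ·

Answer: [0,18,6]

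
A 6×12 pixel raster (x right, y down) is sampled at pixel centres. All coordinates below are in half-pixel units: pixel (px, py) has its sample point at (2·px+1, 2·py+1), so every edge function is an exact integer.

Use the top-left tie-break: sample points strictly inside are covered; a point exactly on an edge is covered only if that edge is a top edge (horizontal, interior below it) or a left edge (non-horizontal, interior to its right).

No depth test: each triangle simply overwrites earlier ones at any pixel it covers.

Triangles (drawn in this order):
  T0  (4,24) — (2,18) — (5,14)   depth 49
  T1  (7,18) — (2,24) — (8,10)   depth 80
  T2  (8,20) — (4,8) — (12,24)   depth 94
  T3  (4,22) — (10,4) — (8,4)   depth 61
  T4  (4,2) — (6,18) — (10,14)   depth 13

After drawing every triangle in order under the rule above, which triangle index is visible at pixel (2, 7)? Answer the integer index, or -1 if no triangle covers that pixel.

T0:
  2·area = 26
  edge (4, 24)→(2, 18): d=(-2,-6) top-left  bias=+0
  edge (2, 18)→(5, 14): d=(3,-4) top-left  bias=+0
  edge (5, 14)→(4, 24): d=(-1,10) right/bottom  bias=-1
    (0,7)@(1, 15): e=[0,-13,39] → ·  [on edge]
    (1,8)@(3, 17): e=[8,1,17] → #
    (2,8)@(5, 17): e=[20,9,-3] → ·
    (1,9)@(3, 19): e=[4,7,15] → #
    (2,9)@(5, 19): e=[16,15,-5] → ·
    (1,10)@(3, 21): e=[0,13,13] → #  [on edge]
    (2,10)@(5, 21): e=[12,21,-7] → ·
    (1,11)@(3, 23): e=[-4,19,11] → ·
  covered (3 px):
    · · · · · ·
    · · · · · ·
    · · · · · ·
    · · · · · ·
    · · · · · ·
    · · · · · ·
    · · · · · ·
    · · · · · ·
    · # · · · ·
    · # · · · ·
    · # · · · ·
    · · · · · ·
T1:
  2·area = 34
  edge (7, 18)→(2, 24): d=(-5,6) right/bottom  bias=-1
  edge (2, 24)→(8, 10): d=(6,-14) top-left  bias=+0
  edge (8, 10)→(7, 18): d=(-1,8) right/bottom  bias=-1
    (5,1)@(11, 3): e=[51,0,-17] → ·  [on edge]
    (3,6)@(7, 13): e=[25,4,5] → #
    (4,6)@(9, 13): e=[13,32,-11] → ·
    (3,7)@(7, 15): e=[15,16,3] → #
    (4,7)@(9, 15): e=[3,44,-13] → ·
    (2,8)@(5, 17): e=[17,0,17] → #  [on edge]
    (4,8)@(9, 17): e=[-7,56,-15] → ·
    (2,9)@(5, 19): e=[7,12,15] → #
    (3,9)@(7, 19): e=[-5,40,-1] → ·
    (2,10)@(5, 21): e=[-3,24,13] → ·
  covered (5 px):
    · · · · · ·
    · · · · · ·
    · · · · · ·
    · · · · · ·
    · · · · · ·
    · · · · · ·
    · · · # · ·
    · · · # · ·
    · · # # · ·
    · · # · · ·
    · · · · · ·
    · · · · · ·
T2:
  2·area = 32
  edge (8, 20)→(4, 8): d=(-4,-12) top-left  bias=+0
  edge (4, 8)→(12, 24): d=(8,16) right/bottom  bias=-1
  edge (12, 24)→(8, 20): d=(-4,-4) top-left  bias=+0
    (1,2)@(3, 5): e=[0,-8,40] → ·  [on edge]
    (2,5)@(5, 11): e=[0,8,24] → #  [on edge]
    (3,5)@(7, 11): e=[24,-24,32] → ·
    (0,6)@(1, 13): e=[-56,88,0] → ·  [on edge]
    (2,6)@(5, 13): e=[-8,24,16] → ·
    (1,7)@(3, 15): e=[-40,72,0] → ·  [on edge]
    (3,7)@(7, 15): e=[8,8,16] → #
    (4,7)@(9, 15): e=[32,-24,24] → ·
    (2,8)@(5, 17): e=[-24,56,0] → ·  [on edge]
    (3,8)@(7, 17): e=[0,24,8] → #  [on edge]
    (4,8)@(9, 17): e=[24,-8,16] → ·
    (3,9)@(7, 19): e=[-8,40,0] → ·  [on edge]
    (4,10)@(9, 21): e=[8,24,0] → #  [on edge]
    (4,11)@(9, 23): e=[0,40,-8] → ·  [on edge]
    (5,11)@(11, 23): e=[24,8,0] → #  [on edge]
  covered (6 px):
    · · · · · ·
    · · · · · ·
    · · · · · ·
    · · · · · ·
    · · · · · ·
    · · # · · ·
    · · · · · ·
    · · · # · ·
    · · · # · ·
    · · · · # ·
    · · · · # ·
    · · · · · #
T3:
  2·area = 36  (B↔C swapped to make it positive)
  edge (4, 22)→(8, 4): d=(4,-18) top-left  bias=+0
  edge (8, 4)→(10, 4): d=(2,0) top-left  bias=+0
  edge (10, 4)→(4, 22): d=(-6,18) right/bottom  bias=-1
    (5,0)@(11, 1): e=[42,-6,0] → ·  [on edge]
    (4,2)@(9, 5): e=[22,2,12] → #
    (5,2)@(11, 5): e=[58,2,-24] → ·
    (4,3)@(9, 7): e=[30,6,0] → ·  [on edge]
    (3,4)@(7, 9): e=[2,10,24] → #
    (4,4)@(9, 9): e=[38,10,-12] → ·
    (3,5)@(7, 11): e=[10,14,12] → #
    (4,5)@(9, 11): e=[46,14,-24] → ·
    (3,6)@(7, 13): e=[18,18,0] → ·  [on edge]
    (2,9)@(5, 19): e=[6,30,0] → ·  [on edge]
  covered (3 px):
    · · · · · ·
    · · · · · ·
    · · · · # ·
    · · · · · ·
    · · · # · ·
    · · · # · ·
    · · · · · ·
    · · · · · ·
    · · · · · ·
    · · · · · ·
    · · · · · ·
    · · · · · ·
T4:
  2·area = 72  (B↔C swapped to make it positive)
  edge (4, 2)→(10, 14): d=(6,12) right/bottom  bias=-1
  edge (10, 14)→(6, 18): d=(-4,4) right/bottom  bias=-1
  edge (6, 18)→(4, 2): d=(-2,-16) top-left  bias=+0
    (2,2)@(5, 5): e=[6,56,10] → #
    (3,2)@(7, 5): e=[-18,48,42] → ·
    (2,3)@(5, 7): e=[18,48,6] → #
    (3,3)@(7, 7): e=[-6,40,38] → ·
    (2,4)@(5, 9): e=[30,40,2] → #
    (3,4)@(7, 9): e=[6,32,34] → #
    (4,4)@(9, 9): e=[-18,24,66] → ·
    (2,5)@(5, 11): e=[42,32,-2] → ·
    (3,5)@(7, 11): e=[18,24,30] → #
    (4,5)@(9, 11): e=[-6,16,62] → ·
    (3,6)@(7, 13): e=[30,16,26] → #
    (4,6)@(9, 13): e=[6,8,58] → #
    (5,6)@(11, 13): e=[-18,0,90] → ·  [on edge]
    (4,7)@(9, 15): e=[18,0,54] → ·  [on edge]
    (3,8)@(7, 17): e=[54,0,18] → ·  [on edge]
    (2,9)@(5, 19): e=[90,0,-18] → ·  [on edge]
    (1,10)@(3, 21): e=[126,0,-54] → ·  [on edge]
    (0,11)@(1, 23): e=[162,0,-90] → ·  [on edge]
  covered (8 px):
    · · · · · ·
    · · · · · ·
    · · # · · ·
    · · # · · ·
    · · # # · ·
    · · · # · ·
    · · · # # ·
    · · · # · ·
    · · · · · ·
    · · · · · ·
    · · · · · ·
    · · · · · ·

Z-buffer (winner per pixel, '.' = empty):
  . . . . . .
  . . . . . .
  . . 4 . 3 .
  . . 4 . . .
  . . 4 4 . .
  . . 2 4 . .
  . . . 4 4 .
  . . . 4 . .
  . 0 1 2 . .
  . 0 1 . 2 .
  . 0 . . 2 .
  . . . . . 2

Final: -1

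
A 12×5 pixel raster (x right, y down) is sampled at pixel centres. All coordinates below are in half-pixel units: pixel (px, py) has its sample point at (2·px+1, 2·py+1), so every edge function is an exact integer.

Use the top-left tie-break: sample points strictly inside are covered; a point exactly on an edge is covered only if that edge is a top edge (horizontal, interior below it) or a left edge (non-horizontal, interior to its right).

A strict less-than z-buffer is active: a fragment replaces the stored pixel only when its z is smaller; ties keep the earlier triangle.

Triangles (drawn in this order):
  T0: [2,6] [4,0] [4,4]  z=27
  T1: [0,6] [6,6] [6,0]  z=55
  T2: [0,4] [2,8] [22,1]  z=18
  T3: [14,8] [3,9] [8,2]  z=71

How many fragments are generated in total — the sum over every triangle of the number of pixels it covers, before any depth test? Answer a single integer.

T0:
  2·area = 8
  edge (2, 6)→(4, 0): d=(2,-6) top-left  bias=+0
  edge (4, 0)→(4, 4): d=(0,4) right/bottom  bias=-1
  edge (4, 4)→(2, 6): d=(-2,2) right/bottom  bias=-1
    (3,0)@(7, 1): e=[20,-12,0] → .  [on edge]
    (1,1)@(3, 3): e=[0,4,4] → X  [on edge]
    (2,1)@(5, 3): e=[12,-4,0] → .  [on edge]
    (1,2)@(3, 5): e=[4,4,0] → .  [on edge]
    (0,3)@(1, 7): e=[-4,12,0] → .  [on edge]
    (0,4)@(1, 9): e=[0,12,-4] → .  [on edge]
  covered (1 px):
    . . . . . . . . . . . .
    . X . . . . . . . . . .
    . . . . . . . . . . . .
    . . . . . . . . . . . .
    . . . . . . . . . . . .
T1:
  2·area = 36  (B↔C swapped to make it positive)
  edge (0, 6)→(6, 0): d=(6,-6) top-left  bias=+0
  edge (6, 0)→(6, 6): d=(0,6) right/bottom  bias=-1
  edge (6, 6)→(0, 6): d=(-6,0) right/bottom  bias=-1
    (2,0)@(5, 1): e=[0,6,30] → X  [on edge]
    (3,0)@(7, 1): e=[12,-6,30] → .
    (1,1)@(3, 3): e=[0,18,18] → X  [on edge]
    (3,1)@(7, 3): e=[24,-6,18] → .
    (0,2)@(1, 5): e=[0,30,6] → X  [on edge]
    (3,2)@(7, 5): e=[36,-6,6] → .
    (0,3)@(1, 7): e=[12,30,-6] → .
    (1,3)@(3, 7): e=[24,18,-6] → .
    (2,3)@(5, 7): e=[36,6,-6] → .
  covered (6 px):
    . . X . . . . . . . . .
    . X X . . . . . . . . .
    X X X . . . . . . . . .
    . . . . . . . . . . . .
    . . . . . . . . . . . .
T2:
  2·area = 94  (B↔C swapped to make it positive)
  edge (0, 4)→(22, 1): d=(22,-3) top-left  bias=+0
  edge (22, 1)→(2, 8): d=(-20,7) right/bottom  bias=-1
  edge (2, 8)→(0, 4): d=(-2,-4) top-left  bias=+0
    (4,1)@(9, 3): e=[5,51,38] → X
    (5,1)@(11, 3): e=[11,37,46] → X
    (6,1)@(13, 3): e=[17,23,54] → X
    (7,1)@(15, 3): e=[23,9,62] → X
    (8,1)@(17, 3): e=[29,-5,70] → .
    (0,2)@(1, 5): e=[25,67,2] → X
    (1,2)@(3, 5): e=[31,53,10] → X
    (2,2)@(5, 5): e=[37,39,18] → X
    (3,2)@(7, 5): e=[43,25,26] → X
    (5,2)@(11, 5): e=[55,-3,42] → .
    (6,2)@(13, 5): e=[61,-17,50] → .
    (7,2)@(15, 5): e=[67,-31,58] → .
  covered (10 px):
    . . . . . . . . . . . .
    . . . . X X X X . . . .
    X X X X X . . . . . . .
    . X . . . . . . . . . .
    . . . . . . . . . . . .
T3:
  2·area = 72
  edge (14, 8)→(3, 9): d=(-11,1) right/bottom  bias=-1
  edge (3, 9)→(8, 2): d=(5,-7) top-left  bias=+0
  edge (8, 2)→(14, 8): d=(6,6) right/bottom  bias=-1
    (3,0)@(7, 1): e=[84,-12,0] → .  [on edge]
    (4,1)@(9, 3): e=[60,12,0] → .  [on edge]
    (3,2)@(7, 5): e=[40,8,24] → X
    (4,2)@(9, 5): e=[38,22,12] → X
    (5,2)@(11, 5): e=[36,36,0] → .  [on edge]
    (2,3)@(5, 7): e=[20,4,48] → X
    (5,3)@(11, 7): e=[14,46,12] → X
    (6,3)@(13, 7): e=[12,60,0] → .  [on edge]
    (1,4)@(3, 9): e=[0,0,72] → .  [on edge]
    (2,4)@(5, 9): e=[-2,14,60] → .
    (3,4)@(7, 9): e=[-4,28,48] → .
    (4,4)@(9, 9): e=[-6,42,36] → .
    (7,4)@(15, 9): e=[-12,84,0] → .  [on edge]
  covered (6 px):
    . . . . . . . . . . . .
    . . . . . . . . . . . .
    . . . X X . . . . . . .
    . . X X X X . . . . . .
    . . . . . . . . . . . .

Final: 23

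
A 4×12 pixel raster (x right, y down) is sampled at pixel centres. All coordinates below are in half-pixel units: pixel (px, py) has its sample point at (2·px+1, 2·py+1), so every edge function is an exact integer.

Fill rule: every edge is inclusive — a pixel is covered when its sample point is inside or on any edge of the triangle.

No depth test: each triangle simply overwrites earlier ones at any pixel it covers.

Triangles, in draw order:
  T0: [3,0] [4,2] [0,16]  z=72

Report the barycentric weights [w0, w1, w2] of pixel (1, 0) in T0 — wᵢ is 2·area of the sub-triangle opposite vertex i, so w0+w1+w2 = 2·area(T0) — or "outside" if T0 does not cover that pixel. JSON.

T0:
  2·area = 22
  edge (3, 0)→(4, 2): d=(1,2) inclusive
  edge (4, 2)→(0, 16): d=(-4,14) inclusive
  edge (0, 16)→(3, 0): d=(3,-16) inclusive
    (1,0)@(3, 1): e=[1,18,3] → X
    (2,0)@(5, 1): e=[-3,-10,35] → .
    (1,1)@(3, 3): e=[3,10,9] → X
    (2,1)@(5, 3): e=[-1,-18,41] → .
    (1,2)@(3, 5): e=[5,2,15] → X
    (2,2)@(5, 5): e=[1,-26,47] → .
    (1,3)@(3, 7): e=[7,-6,21] → .
    (0,5)@(1, 11): e=[15,6,1] → X
    (1,5)@(3, 11): e=[11,-22,33] → .
    (0,6)@(1, 13): e=[17,-2,7] → .
  covered (4 px):
    . X . .
    . X . .
    . X . .
    . . . .
    . . . .
    X . . .
    . . . .
    . . . .
    . . . .
    . . . .
    . . . .
    . . . .

Final: [18,3,1]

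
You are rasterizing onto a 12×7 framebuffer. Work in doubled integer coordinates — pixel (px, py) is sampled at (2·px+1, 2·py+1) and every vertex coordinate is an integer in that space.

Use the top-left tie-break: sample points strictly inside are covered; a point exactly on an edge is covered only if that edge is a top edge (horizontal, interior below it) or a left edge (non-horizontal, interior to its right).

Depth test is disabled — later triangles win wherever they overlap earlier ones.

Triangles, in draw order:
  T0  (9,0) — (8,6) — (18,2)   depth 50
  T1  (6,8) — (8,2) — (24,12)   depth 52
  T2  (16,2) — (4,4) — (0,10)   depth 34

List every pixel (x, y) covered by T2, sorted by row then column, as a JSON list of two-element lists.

T0:
  2·area = 56  (B↔C swapped to make it positive)
  edge (9, 0)→(18, 2): d=(9,2) right/bottom  bias=-1
  edge (18, 2)→(8, 6): d=(-10,4) right/bottom  bias=-1
  edge (8, 6)→(9, 0): d=(1,-6) top-left  bias=+0
    (4,0)@(9, 1): e=[9,46,1] → █
    (5,0)@(11, 1): e=[5,38,13] → █
    (6,0)@(13, 1): e=[1,30,25] → █
    (7,0)@(15, 1): e=[-3,22,37] → ·
    (4,1)@(9, 3): e=[27,26,3] → █
    (7,1)@(15, 3): e=[15,2,39] → █
    (8,1)@(17, 3): e=[11,-6,51] → ·
    (4,2)@(9, 5): e=[45,6,5] → █
    (5,2)@(11, 5): e=[41,-2,17] → ·
    (6,2)@(13, 5): e=[37,-10,29] → ·
    (7,2)@(15, 5): e=[33,-18,41] → ·
    (4,3)@(9, 7): e=[63,-14,7] → ·
  covered (8 px):
    · · · · █ █ █ · · · · ·
    · · · · █ █ █ █ · · · ·
    · · · · █ · · · · · · ·
    · · · · · · · · · · · ·
    · · · · · · · · · · · ·
    · · · · · · · · · · · ·
    · · · · · · · · · · · ·
T1:
  2·area = 116
  edge (6, 8)→(8, 2): d=(2,-6) top-left  bias=+0
  edge (8, 2)→(24, 12): d=(16,10) right/bottom  bias=-1
  edge (24, 12)→(6, 8): d=(-18,-4) top-left  bias=+0
    (4,1)@(9, 3): e=[8,6,102] → █
    (5,1)@(11, 3): e=[20,-14,110] → ·
    (3,2)@(7, 5): e=[0,58,58] → █  [on edge]
    (5,2)@(11, 5): e=[24,18,74] → █
    (6,2)@(13, 5): e=[36,-2,82] → ·
    (3,3)@(7, 7): e=[4,90,22] → █
    (6,3)@(13, 7): e=[40,30,46] → █
    (7,3)@(15, 7): e=[52,10,54] → █
    (8,3)@(17, 7): e=[64,-10,62] → ·
    (3,4)@(7, 9): e=[8,122,-14] → ·
    (4,4)@(9, 9): e=[20,102,-6] → ·
    (5,4)@(11, 9): e=[32,82,2] → █
    (2,5)@(5, 11): e=[0,174,-58] → ·  [on edge]
  covered (15 px):
    · · · · · · · · · · · ·
    · · · · █ · · · · · · ·
    · · · █ █ █ · · · · · ·
    · · · █ █ █ █ █ · · · ·
    · · · · · █ █ █ █ █ · ·
    · · · · · · · · · · █ ·
    · · · · · · · · · · · ·
T2:
  2·area = 64  (B↔C swapped to make it positive)
  edge (16, 2)→(0, 10): d=(-16,8) right/bottom  bias=-1
  edge (0, 10)→(4, 4): d=(4,-6) top-left  bias=+0
  edge (4, 4)→(16, 2): d=(12,-2) top-left  bias=+0
    (5,1)@(11, 3): e=[24,38,2] → █
    (6,1)@(13, 3): e=[8,50,6] → █
    (7,1)@(15, 3): e=[-8,62,10] → ·
    (2,2)@(5, 5): e=[40,10,14] → █
    (3,2)@(7, 5): e=[24,22,18] → █
    (4,2)@(9, 5): e=[8,34,22] → █
    (5,2)@(11, 5): e=[-8,46,26] → ·
    (6,2)@(13, 5): e=[-24,58,30] → ·
    (1,3)@(3, 7): e=[24,6,34] → █
    (3,3)@(7, 7): e=[-8,30,42] → ·
    (4,3)@(9, 7): e=[-24,42,46] → ·
    (0,4)@(1, 9): e=[8,2,54] → █
  covered (8 px):
    · · · · · · · · · · · ·
    · · · · · █ █ · · · · ·
    · · █ █ █ · · · · · · ·
    · █ █ · · · · · · · · ·
    █ · · · · · · · · · · ·
    · · · · · · · · · · · ·
    · · · · · · · · · · · ·

Result: [[5,1],[6,1],[2,2],[3,2],[4,2],[1,3],[2,3],[0,4]]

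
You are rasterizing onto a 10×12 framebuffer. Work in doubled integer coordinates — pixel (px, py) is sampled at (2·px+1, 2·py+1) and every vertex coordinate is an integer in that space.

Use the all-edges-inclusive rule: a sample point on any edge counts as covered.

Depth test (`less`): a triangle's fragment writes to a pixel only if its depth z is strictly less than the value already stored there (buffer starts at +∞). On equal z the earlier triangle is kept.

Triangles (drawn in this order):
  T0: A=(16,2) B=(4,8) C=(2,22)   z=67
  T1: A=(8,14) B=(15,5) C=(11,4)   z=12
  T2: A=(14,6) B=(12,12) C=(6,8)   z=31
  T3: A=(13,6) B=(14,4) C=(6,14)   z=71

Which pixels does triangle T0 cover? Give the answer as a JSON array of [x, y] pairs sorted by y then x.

T0:
  2·area = 156  (B↔C swapped to make it positive)
  edge (16, 2)→(2, 22): d=(-14,20) inclusive
  edge (2, 22)→(4, 8): d=(2,-14) inclusive
  edge (4, 8)→(16, 2): d=(12,-6) inclusive
    (2,0)@(5, 1): e=[234,0,-78] → ·  [on edge]
    (7,1)@(15, 3): e=[6,144,6] → █
    (8,1)@(17, 3): e=[-34,172,18] → ·
    (5,2)@(11, 5): e=[58,92,6] → █
    (6,2)@(13, 5): e=[18,120,18] → █
    (7,2)@(15, 5): e=[-22,148,30] → ·
    (3,3)@(7, 7): e=[110,40,6] → █
    (4,3)@(9, 7): e=[70,68,18] → █
    (6,3)@(13, 7): e=[-10,124,42] → ·
    (2,4)@(5, 9): e=[122,16,18] → █
    (6,4)@(13, 9): e=[-38,128,66] → ·
    (2,5)@(5, 11): e=[94,20,42] → █
    (1,7)@(3, 15): e=[78,0,78] → █  [on edge]
  covered (20 px):
    · · · · · · · · · ·
    · · · · · · · █ · ·
    · · · · · █ █ · · ·
    · · · █ █ █ · · · ·
    · · █ █ █ █ · · · ·
    · · █ █ █ · · · · ·
    · · █ █ · · · · · ·
    · █ █ · · · · · · ·
    · █ █ · · · · · · ·
    · █ · · · · · · · ·
    · · · · · · · · · ·
    · · · · · · · · · ·
T1:
  2·area = 43  (B↔C swapped to make it positive)
  edge (8, 14)→(11, 4): d=(3,-10) inclusive
  edge (11, 4)→(15, 5): d=(4,1) inclusive
  edge (15, 5)→(8, 14): d=(-7,9) inclusive
    (3,1)@(7, 3): e=[-43,0,86] → ·  [on edge]
    (5,2)@(11, 5): e=[3,4,36] → █
    (6,2)@(13, 5): e=[23,2,18] → █
    (7,2)@(15, 5): e=[43,0,0] → █  [on edge]
    (8,2)@(17, 5): e=[63,-2,-18] → ·
    (5,3)@(11, 7): e=[9,12,22] → █
    (7,3)@(15, 7): e=[49,8,-14] → ·
    (5,4)@(11, 9): e=[15,20,8] → █
    (6,4)@(13, 9): e=[35,18,-10] → ·
    (4,5)@(9, 11): e=[1,30,12] → █
    (5,5)@(11, 11): e=[21,28,-6] → ·
    (4,6)@(9, 13): e=[7,38,-2] → ·
    (0,11)@(1, 23): e=[-43,86,0] → ·  [on edge]
  covered (7 px):
    · · · · · · · · · ·
    · · · · · · · · · ·
    · · · · · █ █ █ · ·
    · · · · · █ █ · · ·
    · · · · · █ · · · ·
    · · · · █ · · · · ·
    · · · · · · · · · ·
    · · · · · · · · · ·
    · · · · · · · · · ·
    · · · · · · · · · ·
    · · · · · · · · · ·
    · · · · · · · · · ·
T2:
  2·area = 44
  edge (14, 6)→(12, 12): d=(-2,6) inclusive
  edge (12, 12)→(6, 8): d=(-6,-4) inclusive
  edge (6, 8)→(14, 6): d=(8,-2) inclusive
    (7,1)@(15, 3): e=[0,66,-22] → ·  [on edge]
    (5,3)@(11, 7): e=[16,26,2] → █
    (6,3)@(13, 7): e=[4,34,6] → █
    (7,3)@(15, 7): e=[-8,42,10] → ·
    (4,4)@(9, 9): e=[24,6,14] → █
    (6,4)@(13, 9): e=[0,22,22] → █  [on edge]
    (7,4)@(15, 9): e=[-12,30,26] → ·
    (4,5)@(9, 11): e=[20,-6,30] → ·
    (5,5)@(11, 11): e=[8,2,34] → █
    (6,5)@(13, 11): e=[-4,10,38] → ·
    (5,6)@(11, 13): e=[4,-10,50] → ·
    (5,7)@(11, 15): e=[0,-22,66] → ·  [on edge]
    (4,10)@(9, 21): e=[0,-66,110] → ·  [on edge]
  covered (6 px):
    · · · · · · · · · ·
    · · · · · · · · · ·
    · · · · · · · · · ·
    · · · · · █ █ · · ·
    · · · · █ █ █ · · ·
    · · · · · █ · · · ·
    · · · · · · · · · ·
    · · · · · · · · · ·
    · · · · · · · · · ·
    · · · · · · · · · ·
    · · · · · · · · · ·
    · · · · · · · · · ·
T3:
  2·area = 6  (B↔C swapped to make it positive)
  edge (13, 6)→(6, 14): d=(-7,8) inclusive
  edge (6, 14)→(14, 4): d=(8,-10) inclusive
  edge (14, 4)→(13, 6): d=(-1,2) inclusive
  covered (0 px):
    · · · · · · · · · ·
    · · · · · · · · · ·
    · · · · · · · · · ·
    · · · · · · · · · ·
    · · · · · · · · · ·
    · · · · · · · · · ·
    · · · · · · · · · ·
    · · · · · · · · · ·
    · · · · · · · · · ·
    · · · · · · · · · ·
    · · · · · · · · · ·
    · · · · · · · · · ·

Answer: [[7,1],[5,2],[6,2],[3,3],[4,3],[5,3],[2,4],[3,4],[4,4],[5,4],[2,5],[3,5],[4,5],[2,6],[3,6],[1,7],[2,7],[1,8],[2,8],[1,9]]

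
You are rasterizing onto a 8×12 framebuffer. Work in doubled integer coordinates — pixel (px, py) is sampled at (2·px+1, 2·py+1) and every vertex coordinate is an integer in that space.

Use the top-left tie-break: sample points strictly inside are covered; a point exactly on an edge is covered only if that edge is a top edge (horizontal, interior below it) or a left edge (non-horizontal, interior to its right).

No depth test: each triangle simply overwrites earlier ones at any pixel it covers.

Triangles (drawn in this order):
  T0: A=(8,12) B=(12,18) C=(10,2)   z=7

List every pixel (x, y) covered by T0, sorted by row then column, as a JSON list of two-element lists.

T0:
  2·area = 52  (B↔C swapped to make it positive)
  edge (8, 12)→(10, 2): d=(2,-10) top-left  bias=+0
  edge (10, 2)→(12, 18): d=(2,16) right/bottom  bias=-1
  edge (12, 18)→(8, 12): d=(-4,-6) top-left  bias=+0
    (4,3)@(9, 7): e=[0,26,26] → █  [on edge]
    (5,3)@(11, 7): e=[20,-6,38] → ·
    (4,4)@(9, 9): e=[4,30,18] → █
    (5,4)@(11, 9): e=[24,-2,30] → ·
    (4,5)@(9, 11): e=[8,34,10] → █
    (5,5)@(11, 11): e=[28,2,22] → █
    (6,5)@(13, 11): e=[48,-30,34] → ·
    (4,6)@(9, 13): e=[12,38,2] → █
    (6,6)@(13, 13): e=[52,-26,26] → ·
    (4,7)@(9, 15): e=[16,42,-6] → ·
    (5,7)@(11, 15): e=[36,10,6] → █
    (6,7)@(13, 15): e=[56,-22,18] → ·
    (3,8)@(7, 17): e=[0,78,-26] → ·  [on edge]
  covered (7 px):
    · · · · · · · ·
    · · · · · · · ·
    · · · · · · · ·
    · · · · █ · · ·
    · · · · █ · · ·
    · · · · █ █ · ·
    · · · · █ █ · ·
    · · · · · █ · ·
    · · · · · · · ·
    · · · · · · · ·
    · · · · · · · ·
    · · · · · · · ·

Answer: [[4,3],[4,4],[4,5],[5,5],[4,6],[5,6],[5,7]]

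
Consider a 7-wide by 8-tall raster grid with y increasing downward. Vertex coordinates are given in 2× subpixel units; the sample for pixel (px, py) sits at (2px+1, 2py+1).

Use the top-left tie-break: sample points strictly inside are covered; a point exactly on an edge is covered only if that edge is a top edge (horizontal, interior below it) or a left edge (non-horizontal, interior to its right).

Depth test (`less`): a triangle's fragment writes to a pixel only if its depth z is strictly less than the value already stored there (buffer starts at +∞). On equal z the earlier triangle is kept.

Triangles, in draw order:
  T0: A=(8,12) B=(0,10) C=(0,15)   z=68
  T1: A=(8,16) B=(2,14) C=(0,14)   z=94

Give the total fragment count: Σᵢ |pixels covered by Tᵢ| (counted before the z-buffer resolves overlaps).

T0:
  2·area = 40  (B↔C swapped to make it positive)
  edge (8, 12)→(0, 15): d=(-8,3) right/bottom  bias=-1
  edge (0, 15)→(0, 10): d=(0,-5) top-left  bias=+0
  edge (0, 10)→(8, 12): d=(8,2) right/bottom  bias=-1
    (0,5)@(1, 11): e=[29,5,6] → X
    (1,5)@(3, 11): e=[23,15,2] → X
    (2,5)@(5, 11): e=[17,25,-2] → .
    (0,6)@(1, 13): e=[13,5,22] → X
    (2,6)@(5, 13): e=[1,25,14] → X
    (3,6)@(7, 13): e=[-5,35,10] → .
    (0,7)@(1, 15): e=[-3,5,38] → .
    (1,7)@(3, 15): e=[-9,15,34] → .
    (2,7)@(5, 15): e=[-15,25,30] → .
  covered (5 px):
    . . . . . . .
    . . . . . . .
    . . . . . . .
    . . . . . . .
    . . . . . . .
    X X . . . . .
    X X X . . . .
    . . . . . . .
T1:
  2·area = 4  (B↔C swapped to make it positive)
  edge (8, 16)→(0, 14): d=(-8,-2) top-left  bias=+0
  edge (0, 14)→(2, 14): d=(2,0) top-left  bias=+0
  edge (2, 14)→(8, 16): d=(6,2) right/bottom  bias=-1
    (2,7)@(5, 15): e=[2,2,0] → .  [on edge]
  covered (0 px):
    . . . . . . .
    . . . . . . .
    . . . . . . .
    . . . . . . .
    . . . . . . .
    . . . . . . .
    . . . . . . .
    . . . . . . .

Result: 5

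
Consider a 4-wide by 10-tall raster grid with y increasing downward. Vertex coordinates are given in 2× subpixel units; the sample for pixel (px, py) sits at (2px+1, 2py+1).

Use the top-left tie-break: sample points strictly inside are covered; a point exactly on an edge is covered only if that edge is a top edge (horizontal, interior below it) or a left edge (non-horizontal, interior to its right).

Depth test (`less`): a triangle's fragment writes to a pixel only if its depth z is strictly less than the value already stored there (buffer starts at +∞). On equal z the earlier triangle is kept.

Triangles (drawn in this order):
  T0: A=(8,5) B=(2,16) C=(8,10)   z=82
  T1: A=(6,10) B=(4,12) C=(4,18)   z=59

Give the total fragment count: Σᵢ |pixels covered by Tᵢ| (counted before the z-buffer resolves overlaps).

T0:
  2·area = 30  (B↔C swapped to make it positive)
  edge (8, 5)→(8, 10): d=(0,5) right/bottom  bias=-1
  edge (8, 10)→(2, 16): d=(-6,6) right/bottom  bias=-1
  edge (2, 16)→(8, 5): d=(6,-11) top-left  bias=+0
    (3,3)@(7, 7): e=[5,24,1] → #
    (3,4)@(7, 9): e=[5,12,13] → #
    (2,5)@(5, 11): e=[15,12,3] → #
    (3,5)@(7, 11): e=[5,0,25] → ·  [on edge]
    (2,6)@(5, 13): e=[15,0,15] → ·  [on edge]
    (1,7)@(3, 15): e=[25,0,5] → ·  [on edge]
    (0,8)@(1, 17): e=[35,0,-5] → ·  [on edge]
  covered (3 px):
    · · · ·
    · · · ·
    · · · ·
    · · · #
    · · · #
    · · # ·
    · · · ·
    · · · ·
    · · · ·
    · · · ·
T1:
  2·area = 12  (B↔C swapped to make it positive)
  edge (6, 10)→(4, 18): d=(-2,8) right/bottom  bias=-1
  edge (4, 18)→(4, 12): d=(0,-6) top-left  bias=+0
  edge (4, 12)→(6, 10): d=(2,-2) top-left  bias=+0
    (3,4)@(7, 9): e=[-6,18,0] → ·  [on edge]
    (2,5)@(5, 11): e=[6,6,0] → #  [on edge]
    (3,5)@(7, 11): e=[-10,18,4] → ·
    (1,6)@(3, 13): e=[18,-6,0] → ·  [on edge]
    (2,6)@(5, 13): e=[2,6,4] → #
    (3,6)@(7, 13): e=[-14,18,8] → ·
    (0,7)@(1, 15): e=[30,-18,0] → ·  [on edge]
    (2,7)@(5, 15): e=[-2,6,8] → ·
  covered (2 px):
    · · · ·
    · · · ·
    · · · ·
    · · · ·
    · · · ·
    · · # ·
    · · # ·
    · · · ·
    · · · ·
    · · · ·

Result: 5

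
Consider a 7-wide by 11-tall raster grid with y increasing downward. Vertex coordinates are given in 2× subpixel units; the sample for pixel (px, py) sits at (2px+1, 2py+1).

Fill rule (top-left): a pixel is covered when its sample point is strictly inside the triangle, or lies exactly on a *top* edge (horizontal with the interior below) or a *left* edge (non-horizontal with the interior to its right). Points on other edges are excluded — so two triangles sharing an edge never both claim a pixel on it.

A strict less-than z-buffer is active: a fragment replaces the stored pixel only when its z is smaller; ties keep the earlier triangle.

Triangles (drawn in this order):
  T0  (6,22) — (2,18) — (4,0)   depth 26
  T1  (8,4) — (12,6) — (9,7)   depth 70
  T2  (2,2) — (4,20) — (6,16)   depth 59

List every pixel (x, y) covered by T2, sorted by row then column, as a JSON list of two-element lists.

T0:
  2·area = 80
  edge (6, 22)→(2, 18): d=(-4,-4) top-left  bias=+0
  edge (2, 18)→(4, 0): d=(2,-18) top-left  bias=+0
  edge (4, 0)→(6, 22): d=(2,22) right/bottom  bias=-1
    (1,4)@(3, 9): e=[40,0,40] → █  [on edge]
    (2,4)@(5, 9): e=[48,36,-4] → ·
    (1,5)@(3, 11): e=[32,4,44] → █
    (2,5)@(5, 11): e=[40,40,0] → ·  [on edge]
    (1,6)@(3, 13): e=[24,8,48] → █
    (2,6)@(5, 13): e=[32,44,4] → █
    (3,6)@(7, 13): e=[40,80,-40] → ·
    (1,7)@(3, 15): e=[16,12,52] → █
    (3,7)@(7, 15): e=[32,84,-36] → ·
    (0,8)@(1, 17): e=[0,-20,100] → ·  [on edge]
    (1,8)@(3, 17): e=[8,16,56] → █
    (3,8)@(7, 17): e=[24,88,-32] → ·
    (1,9)@(3, 19): e=[0,20,60] → █  [on edge]
    (2,10)@(5, 21): e=[0,60,20] → █  [on edge]
  covered (11 px):
    · · · · · · ·
    · · · · · · ·
    · · · · · · ·
    · · · · · · ·
    · █ · · · · ·
    · █ · · · · ·
    · █ █ · · · ·
    · █ █ · · · ·
    · █ █ · · · ·
    · █ █ · · · ·
    · · █ · · · ·
T1:
  2·area = 10
  edge (8, 4)→(12, 6): d=(4,2) right/bottom  bias=-1
  edge (12, 6)→(9, 7): d=(-3,1) right/bottom  bias=-1
  edge (9, 7)→(8, 4): d=(-1,-3) top-left  bias=+0
    (3,0)@(7, 1): e=[-10,20,0] → ·  [on edge]
    (4,2)@(9, 5): e=[2,6,2] → █
    (5,2)@(11, 5): e=[-2,4,8] → ·
    (4,3)@(9, 7): e=[10,0,0] → ·  [on edge]
    (1,4)@(3, 9): e=[30,0,-20] → ·  [on edge]
    (5,6)@(11, 13): e=[30,-20,0] → ·  [on edge]
    (6,9)@(13, 19): e=[50,-40,0] → ·  [on edge]
  covered (1 px):
    · · · · · · ·
    · · · · · · ·
    · · · · █ · ·
    · · · · · · ·
    · · · · · · ·
    · · · · · · ·
    · · · · · · ·
    · · · · · · ·
    · · · · · · ·
    · · · · · · ·
    · · · · · · ·
T2:
  2·area = 44  (B↔C swapped to make it positive)
  edge (2, 2)→(6, 16): d=(4,14) right/bottom  bias=-1
  edge (6, 16)→(4, 20): d=(-2,4) right/bottom  bias=-1
  edge (4, 20)→(2, 2): d=(-2,-18) top-left  bias=+0
    (1,3)@(3, 7): e=[6,30,8] → █
    (2,3)@(5, 7): e=[-22,22,44] → ·
    (1,4)@(3, 9): e=[14,26,4] → █
    (2,4)@(5, 9): e=[-14,18,40] → ·
    (1,5)@(3, 11): e=[22,22,0] → █  [on edge]
    (2,5)@(5, 11): e=[-6,14,36] → ·
    (1,6)@(3, 13): e=[30,18,-4] → ·
    (2,6)@(5, 13): e=[2,10,32] → █
    (3,6)@(7, 13): e=[-26,2,68] → ·
    (2,7)@(5, 15): e=[10,6,28] → █
    (3,7)@(7, 15): e=[-18,-2,64] → ·
    (2,8)@(5, 17): e=[18,2,24] → █
  covered (6 px):
    · · · · · · ·
    · · · · · · ·
    · · · · · · ·
    · █ · · · · ·
    · █ · · · · ·
    · █ · · · · ·
    · · █ · · · ·
    · · █ · · · ·
    · · █ · · · ·
    · · · · · · ·
    · · · · · · ·

Final: [[1,3],[1,4],[1,5],[2,6],[2,7],[2,8]]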